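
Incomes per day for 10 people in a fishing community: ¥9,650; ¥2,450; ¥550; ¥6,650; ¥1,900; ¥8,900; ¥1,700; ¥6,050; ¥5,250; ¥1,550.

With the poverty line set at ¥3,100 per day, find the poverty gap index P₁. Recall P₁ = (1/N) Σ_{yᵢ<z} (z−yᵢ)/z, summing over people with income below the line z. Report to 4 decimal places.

Below z: ¥550, ¥1,550, ¥1,700, ¥1,900, ¥2,450 (q = 5 of N = 10).
Shortfall ratios: (3100−550)/3100 = 0.8226; (3100−1550)/3100 = 0.5000; (3100−1700)/3100 = 0.4516; (3100−1900)/3100 = 0.3871; (3100−2450)/3100 = 0.2097.
Σ = 2.370968. Dividing by the full population N = 10 gives P₁ = 0.2371.

0.2371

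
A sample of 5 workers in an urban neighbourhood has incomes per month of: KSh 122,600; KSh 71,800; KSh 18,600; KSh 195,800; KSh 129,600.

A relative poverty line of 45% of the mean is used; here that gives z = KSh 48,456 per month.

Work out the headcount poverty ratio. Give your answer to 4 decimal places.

1 of the 5 workers have income below KSh 48,456.
H = 1/5 = 0.2000.

0.2000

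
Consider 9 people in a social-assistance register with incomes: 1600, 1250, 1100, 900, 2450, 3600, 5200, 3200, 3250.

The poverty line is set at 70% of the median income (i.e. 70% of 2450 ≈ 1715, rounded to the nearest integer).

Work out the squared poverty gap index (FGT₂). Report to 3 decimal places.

0.048

Below the line: 900, 1100, 1250, 1600 (q = 4 of N = 9).
Gap ratios (z−y)/z: (1715−900)/1715 = 0.4752; (1715−1100)/1715 = 0.3586; (1715−1250)/1715 = 0.2711; (1715−1600)/1715 = 0.0671.
Squared: 0.2258; 0.1286; 0.0735; 0.0045.
Sum = 0.432439; P₂ = 0.432439 / 9 = 0.048.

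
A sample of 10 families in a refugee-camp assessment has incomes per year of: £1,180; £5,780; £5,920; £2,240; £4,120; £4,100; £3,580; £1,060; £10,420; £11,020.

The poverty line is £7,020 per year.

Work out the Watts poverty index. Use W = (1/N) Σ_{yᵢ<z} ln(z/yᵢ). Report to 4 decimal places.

0.6925

Below the line: £1,060, £1,180, £2,240, £3,580, £4,100, £4,120, £5,780, £5,920 (q = 8 of N = 10).
Log gaps: ln(7020/1060) = 1.8905; ln(7020/1180) = 1.7832; ln(7020/2240) = 1.1423; ln(7020/3580) = 0.6734; ln(7020/4100) = 0.5378; ln(7020/4120) = 0.5329; ln(7020/5780) = 0.1944; ln(7020/5920) = 0.1704.
W = 6.924903 / 10 = 0.6925.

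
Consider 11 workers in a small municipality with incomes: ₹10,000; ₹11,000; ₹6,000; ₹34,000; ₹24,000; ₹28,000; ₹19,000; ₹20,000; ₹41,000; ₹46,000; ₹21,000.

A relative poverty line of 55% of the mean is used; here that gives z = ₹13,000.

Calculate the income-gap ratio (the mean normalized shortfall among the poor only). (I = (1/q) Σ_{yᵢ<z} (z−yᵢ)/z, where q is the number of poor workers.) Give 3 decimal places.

0.308

Incomes under z: ₹6,000, ₹10,000, ₹11,000 (q = 3 of N = 11).
Shortfall ratios (z−y)/z: 0.5385, 0.2308, 0.1538; sum = 0.923077.
The income-gap ratio divides by q (the poor only): 0.923077 / 3 = 0.308.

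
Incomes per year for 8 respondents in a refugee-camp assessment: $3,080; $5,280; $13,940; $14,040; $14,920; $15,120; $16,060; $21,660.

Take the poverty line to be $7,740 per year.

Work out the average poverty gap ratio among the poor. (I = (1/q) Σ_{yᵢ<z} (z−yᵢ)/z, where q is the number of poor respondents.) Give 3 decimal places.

0.460

Poor units: $3,080, $5,280 (q = 2 of N = 8).
Relative gaps: 0.6021, 0.3178; sum = 0.919897.
The income-gap ratio divides by q (the poor only): 0.919897 / 2 = 0.460.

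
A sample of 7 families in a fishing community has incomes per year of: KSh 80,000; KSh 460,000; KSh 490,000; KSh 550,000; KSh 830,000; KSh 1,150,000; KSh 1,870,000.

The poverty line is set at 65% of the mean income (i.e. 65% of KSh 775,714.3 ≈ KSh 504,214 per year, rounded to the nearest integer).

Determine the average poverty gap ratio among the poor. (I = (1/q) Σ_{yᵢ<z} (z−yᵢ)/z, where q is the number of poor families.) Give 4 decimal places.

0.3191

Poor units: KSh 80,000, KSh 460,000, KSh 490,000 (q = 3 of N = 7).
Relative gaps: 0.8413, 0.0877, 0.0282; sum = 0.957217.
The income-gap ratio divides by q (the poor only): 0.957217 / 3 = 0.3191.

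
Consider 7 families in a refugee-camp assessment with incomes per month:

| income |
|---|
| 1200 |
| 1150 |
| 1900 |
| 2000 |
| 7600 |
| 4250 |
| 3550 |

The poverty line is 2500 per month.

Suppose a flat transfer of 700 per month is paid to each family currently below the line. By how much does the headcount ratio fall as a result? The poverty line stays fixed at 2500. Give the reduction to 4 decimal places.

0.2857

Before: below the line — 1150, 1200, 1900, 2000; headcount ratio = 0.571429.
After the 700 transfer: below the line — 1850, 1900; headcount ratio = 0.285714.
Reduction = 0.571429 − 0.285714 = 0.2857.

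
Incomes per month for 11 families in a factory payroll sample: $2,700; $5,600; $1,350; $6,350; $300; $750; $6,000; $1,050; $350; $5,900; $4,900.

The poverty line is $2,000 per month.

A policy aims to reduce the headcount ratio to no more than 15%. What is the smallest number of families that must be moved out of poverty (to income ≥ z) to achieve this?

5 of the 11 families are poor, so H = 5/11 = 0.455.
A headcount ratio of at most 15% allows at most ⌊0.15 × 11⌋ = 1 poor families.
So at least 5 − 1 = 4 must be lifted.

4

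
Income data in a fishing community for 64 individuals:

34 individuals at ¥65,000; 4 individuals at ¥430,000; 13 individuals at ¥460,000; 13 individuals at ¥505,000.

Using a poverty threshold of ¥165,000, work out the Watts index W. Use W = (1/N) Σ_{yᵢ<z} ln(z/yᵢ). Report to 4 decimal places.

Poor units: 34×¥65,000 (q = 34 of N = 64).
Log shortfalls: ln(165000/65000) = 0.9316 (×34).
W = 31.672979 / 64 = 0.4949.

0.4949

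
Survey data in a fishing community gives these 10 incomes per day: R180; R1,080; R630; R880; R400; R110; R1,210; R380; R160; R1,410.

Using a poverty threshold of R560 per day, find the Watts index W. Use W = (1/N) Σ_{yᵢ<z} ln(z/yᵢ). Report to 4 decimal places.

Below z: R110, R160, R180, R380, R400 (q = 5 of N = 10).
Log gaps: ln(560/110) = 1.6275; ln(560/160) = 1.2528; ln(560/180) = 1.1350; ln(560/380) = 0.3878; ln(560/400) = 0.3365.
W = 4.739437 / 10 = 0.4739.

0.4739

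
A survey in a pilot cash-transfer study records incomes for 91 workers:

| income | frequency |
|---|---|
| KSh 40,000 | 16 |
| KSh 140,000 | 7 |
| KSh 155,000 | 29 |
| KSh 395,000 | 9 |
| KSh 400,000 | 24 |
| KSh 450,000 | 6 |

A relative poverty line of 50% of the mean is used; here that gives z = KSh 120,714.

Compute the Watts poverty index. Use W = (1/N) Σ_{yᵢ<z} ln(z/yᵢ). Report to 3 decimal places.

Below the line: 16×KSh 40,000 (q = 16 of N = 91).
ln(z/y) terms: ln(120714/40000) = 1.1045 (×16).
W = 17.672715 / 91 = 0.194.

0.194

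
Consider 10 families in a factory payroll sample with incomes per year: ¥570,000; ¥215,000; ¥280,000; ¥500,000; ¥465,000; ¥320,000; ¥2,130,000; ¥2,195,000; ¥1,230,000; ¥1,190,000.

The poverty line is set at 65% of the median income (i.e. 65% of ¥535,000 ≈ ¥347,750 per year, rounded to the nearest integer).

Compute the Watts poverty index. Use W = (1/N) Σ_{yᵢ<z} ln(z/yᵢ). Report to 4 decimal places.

0.0781

Below the line: ¥215,000, ¥280,000, ¥320,000 (q = 3 of N = 10).
Log gaps: ln(347750/215000) = 0.4808; ln(347750/280000) = 0.2167; ln(347750/320000) = 0.0832.
W = 0.780703 / 10 = 0.0781.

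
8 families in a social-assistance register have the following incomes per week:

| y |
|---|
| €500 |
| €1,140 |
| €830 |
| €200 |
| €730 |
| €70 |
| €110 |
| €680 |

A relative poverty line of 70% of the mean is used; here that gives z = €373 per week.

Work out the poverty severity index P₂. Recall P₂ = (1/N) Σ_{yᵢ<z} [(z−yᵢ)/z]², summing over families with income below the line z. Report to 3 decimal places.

0.172

Incomes under z: €70, €110, €200 (q = 3 of N = 8).
Gap ratios (z−y)/z: (373−70)/373 = 0.8123; (373−110)/373 = 0.7051; (373−200)/373 = 0.4638.
Squared: 0.6599; 0.4972; 0.2151.
Sum = 1.372158; P₂ = 1.372158 / 8 = 0.172.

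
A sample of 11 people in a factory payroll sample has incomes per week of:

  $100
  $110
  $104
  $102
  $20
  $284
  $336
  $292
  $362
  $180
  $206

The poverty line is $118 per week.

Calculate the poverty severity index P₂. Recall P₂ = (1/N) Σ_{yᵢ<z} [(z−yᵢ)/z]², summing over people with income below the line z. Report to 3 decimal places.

Below the line: $20, $100, $102, $104, $110 (q = 5 of N = 11).
Gap ratios (z−y)/z: (118−20)/118 = 0.8305; (118−100)/118 = 0.1525; (118−102)/118 = 0.1356; (118−104)/118 = 0.1186; (118−110)/118 = 0.0678.
Squared: 0.6897; 0.0233; 0.0184; 0.0141; 0.0046.
Sum = 0.750072; P₂ = 0.750072 / 11 = 0.068.

0.068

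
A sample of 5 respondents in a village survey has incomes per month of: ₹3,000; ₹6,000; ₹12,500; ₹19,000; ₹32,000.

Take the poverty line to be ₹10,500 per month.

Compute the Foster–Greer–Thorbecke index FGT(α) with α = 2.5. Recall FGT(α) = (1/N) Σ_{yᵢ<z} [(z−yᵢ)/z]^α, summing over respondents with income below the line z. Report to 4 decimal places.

0.1103

Incomes under z: ₹3,000, ₹6,000 (q = 2 of N = 5).
Normalized shortfalls: (10500−3000)/10500 = 0.7143; (10500−6000)/10500 = 0.4286.
Raised to α = 2.5: 0.43120; 0.12024.
Sum = 0.551444; FGT(2.5) = 0.551444 / 5 = 0.1103.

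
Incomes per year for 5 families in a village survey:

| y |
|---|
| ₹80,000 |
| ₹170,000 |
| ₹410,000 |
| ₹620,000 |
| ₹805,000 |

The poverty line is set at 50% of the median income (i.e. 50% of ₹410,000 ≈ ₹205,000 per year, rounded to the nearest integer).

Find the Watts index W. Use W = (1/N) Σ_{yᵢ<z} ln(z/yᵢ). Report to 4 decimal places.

0.2256

Incomes under z: ₹80,000, ₹170,000 (q = 2 of N = 5).
Log shortfalls: ln(205000/80000) = 0.9410; ln(205000/170000) = 0.1872.
W = 1.128195 / 5 = 0.2256.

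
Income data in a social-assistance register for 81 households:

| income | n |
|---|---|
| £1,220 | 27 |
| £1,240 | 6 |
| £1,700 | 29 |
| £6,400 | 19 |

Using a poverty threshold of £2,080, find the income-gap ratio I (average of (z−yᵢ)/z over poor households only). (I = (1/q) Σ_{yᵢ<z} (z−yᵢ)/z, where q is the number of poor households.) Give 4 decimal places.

Below the line: 27×£1,220, 6×£1,240, 29×£1,700 (q = 62 of N = 81).
Shortfall ratios (z−y)/z: 0.4135 (×27), 0.4038 (×6), 0.1827 (×29); sum = 18.884615.
I averages over the q = 62 poor units only: 18.884615 / 62 = 0.3046.

0.3046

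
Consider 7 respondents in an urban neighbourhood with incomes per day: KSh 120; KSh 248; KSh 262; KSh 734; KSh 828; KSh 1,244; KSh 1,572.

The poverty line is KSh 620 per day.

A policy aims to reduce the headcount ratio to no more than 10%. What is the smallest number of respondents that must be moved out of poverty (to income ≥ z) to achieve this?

Currently q = 3 of N = 7 are below the line (H = 0.429).
A headcount ratio of at most 10% allows at most ⌊0.10 × 7⌋ = 0 poor respondents.
So at least 3 − 0 = 3 must be lifted.

3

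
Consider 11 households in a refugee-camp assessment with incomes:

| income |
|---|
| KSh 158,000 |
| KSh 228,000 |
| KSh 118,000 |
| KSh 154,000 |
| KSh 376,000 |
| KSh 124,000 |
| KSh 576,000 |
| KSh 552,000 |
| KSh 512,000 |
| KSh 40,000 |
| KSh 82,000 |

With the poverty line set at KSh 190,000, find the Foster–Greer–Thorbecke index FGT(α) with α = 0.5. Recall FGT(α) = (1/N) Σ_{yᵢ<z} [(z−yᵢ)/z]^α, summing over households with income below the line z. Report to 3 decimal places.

0.336

Below z: KSh 40,000, KSh 82,000, KSh 118,000, KSh 124,000, KSh 154,000, KSh 158,000 (q = 6 of N = 11).
Gap ratios (z−y)/z: (190000−40000)/190000 = 0.7895; (190000−82000)/190000 = 0.5684; (190000−118000)/190000 = 0.3789; (190000−124000)/190000 = 0.3474; (190000−154000)/190000 = 0.1895; (190000−158000)/190000 = 0.1684.
Raised to α = 0.5: 0.88852; 0.75394; 0.61559; 0.58938; 0.43529; 0.41039.
Sum = 3.693104; FGT(0.5) = 3.693104 / 11 = 0.336.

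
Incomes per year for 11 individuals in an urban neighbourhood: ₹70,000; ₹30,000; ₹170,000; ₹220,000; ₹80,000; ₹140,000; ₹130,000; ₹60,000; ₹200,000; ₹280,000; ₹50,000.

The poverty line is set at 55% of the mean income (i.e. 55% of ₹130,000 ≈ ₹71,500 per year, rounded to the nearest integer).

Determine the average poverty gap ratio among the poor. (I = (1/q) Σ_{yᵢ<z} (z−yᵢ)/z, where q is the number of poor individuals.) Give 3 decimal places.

0.266

Below the line: ₹30,000, ₹50,000, ₹60,000, ₹70,000 (q = 4 of N = 11).
Relative gaps: 0.5804, 0.3007, 0.1608, 0.0210; sum = 1.062937.
The income-gap ratio divides by q (the poor only): 1.062937 / 4 = 0.266.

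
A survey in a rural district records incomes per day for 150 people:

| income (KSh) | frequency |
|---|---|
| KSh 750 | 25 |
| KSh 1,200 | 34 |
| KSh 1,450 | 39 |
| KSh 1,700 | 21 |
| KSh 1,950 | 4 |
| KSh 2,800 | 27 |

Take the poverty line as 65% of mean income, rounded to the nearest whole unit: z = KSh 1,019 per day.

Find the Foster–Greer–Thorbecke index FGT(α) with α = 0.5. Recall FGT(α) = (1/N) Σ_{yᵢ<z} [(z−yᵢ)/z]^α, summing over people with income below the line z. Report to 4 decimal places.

0.0856

Poor units: 25×KSh 750 (q = 25 of N = 150).
Normalized shortfalls: (1019−750)/1019 = 0.2640 (×25).
Raised to α = 0.5: 0.51379 (×25).
Sum = 12.844851; FGT(0.5) = 12.844851 / 150 = 0.0856.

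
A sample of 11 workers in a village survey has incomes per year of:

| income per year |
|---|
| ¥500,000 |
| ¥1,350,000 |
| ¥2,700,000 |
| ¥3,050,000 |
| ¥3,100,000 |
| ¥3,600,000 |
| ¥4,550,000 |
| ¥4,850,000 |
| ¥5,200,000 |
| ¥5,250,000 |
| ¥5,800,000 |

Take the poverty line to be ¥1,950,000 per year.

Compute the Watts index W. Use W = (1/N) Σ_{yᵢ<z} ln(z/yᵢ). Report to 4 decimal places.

Incomes under z: ¥500,000, ¥1,350,000 (q = 2 of N = 11).
Log shortfalls: ln(1950000/500000) = 1.3610; ln(1950000/1350000) = 0.3677.
W = 1.728701 / 11 = 0.1572.

0.1572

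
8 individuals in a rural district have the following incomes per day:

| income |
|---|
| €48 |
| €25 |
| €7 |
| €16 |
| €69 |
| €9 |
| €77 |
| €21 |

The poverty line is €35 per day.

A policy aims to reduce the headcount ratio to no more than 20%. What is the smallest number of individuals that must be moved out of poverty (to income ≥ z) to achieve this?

Currently q = 5 of N = 8 are below the line (H = 0.625).
A headcount ratio of at most 20% allows at most ⌊0.20 × 8⌋ = 1 poor individuals.
So at least 5 − 1 = 4 must be lifted.

4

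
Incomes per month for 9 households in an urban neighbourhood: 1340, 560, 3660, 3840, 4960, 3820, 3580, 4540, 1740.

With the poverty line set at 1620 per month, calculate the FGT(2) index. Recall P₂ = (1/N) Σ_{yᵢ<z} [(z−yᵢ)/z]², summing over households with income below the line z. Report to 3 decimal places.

Below z: 560, 1340 (q = 2 of N = 9).
Gap ratios (z−y)/z: (1620−560)/1620 = 0.6543; (1620−1340)/1620 = 0.1728.
Squared: 0.4281; 0.0299.
Sum = 0.458009; P₂ = 0.458009 / 9 = 0.051.

0.051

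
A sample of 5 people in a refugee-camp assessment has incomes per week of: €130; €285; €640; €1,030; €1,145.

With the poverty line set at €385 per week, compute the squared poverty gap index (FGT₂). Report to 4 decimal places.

Poor units: €130, €285 (q = 2 of N = 5).
Normalized shortfalls: (385−130)/385 = 0.6623; (385−285)/385 = 0.2597.
Squared: 0.4387; 0.0675.
Sum = 0.506156; P₂ = 0.506156 / 5 = 0.1012.

0.1012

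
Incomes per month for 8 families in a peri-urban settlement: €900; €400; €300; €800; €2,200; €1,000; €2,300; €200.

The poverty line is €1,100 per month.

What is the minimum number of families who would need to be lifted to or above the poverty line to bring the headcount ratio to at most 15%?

5

6 of the 8 families are poor, so H = 6/8 = 0.750.
A headcount ratio of at most 15% allows at most ⌊0.15 × 8⌋ = 1 poor families.
So at least 6 − 1 = 5 must be lifted.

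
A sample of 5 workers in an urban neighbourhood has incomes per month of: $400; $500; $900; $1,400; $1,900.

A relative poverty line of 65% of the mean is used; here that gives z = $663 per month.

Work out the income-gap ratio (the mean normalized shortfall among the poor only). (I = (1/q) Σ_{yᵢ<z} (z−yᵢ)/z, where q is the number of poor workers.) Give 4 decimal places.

Below the line: $400, $500 (q = 2 of N = 5).
Shortfall ratios (z−y)/z: 0.3967, 0.2459; sum = 0.642534.
I averages over the q = 2 poor units only: 0.642534 / 2 = 0.3213.

0.3213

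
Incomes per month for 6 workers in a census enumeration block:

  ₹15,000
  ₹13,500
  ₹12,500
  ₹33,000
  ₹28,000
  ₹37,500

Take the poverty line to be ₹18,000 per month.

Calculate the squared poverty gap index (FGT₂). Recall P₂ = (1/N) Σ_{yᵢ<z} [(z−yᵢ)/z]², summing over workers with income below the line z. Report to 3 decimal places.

0.031

Below the line: ₹12,500, ₹13,500, ₹15,000 (q = 3 of N = 6).
Relative gaps: (18000−12500)/18000 = 0.3056; (18000−13500)/18000 = 0.2500; (18000−15000)/18000 = 0.1667.
Squared: 0.0934; 0.0625; 0.0278.
Sum = 0.183642; P₂ = 0.183642 / 6 = 0.031.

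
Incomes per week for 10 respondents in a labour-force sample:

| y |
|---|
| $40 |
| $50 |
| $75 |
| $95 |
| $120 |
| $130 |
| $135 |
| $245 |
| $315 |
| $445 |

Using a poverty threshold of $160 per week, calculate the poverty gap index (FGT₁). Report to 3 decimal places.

0.297

Incomes under z: $40, $50, $75, $95, $120, $130, $135 (q = 7 of N = 10).
Relative gaps: (160−40)/160 = 0.7500; (160−50)/160 = 0.6875; (160−75)/160 = 0.5312; (160−95)/160 = 0.4062; (160−120)/160 = 0.2500; (160−130)/160 = 0.1875; (160−135)/160 = 0.1562.
Σ = 2.968750. Dividing by the full population N = 10 gives P₁ = 0.297.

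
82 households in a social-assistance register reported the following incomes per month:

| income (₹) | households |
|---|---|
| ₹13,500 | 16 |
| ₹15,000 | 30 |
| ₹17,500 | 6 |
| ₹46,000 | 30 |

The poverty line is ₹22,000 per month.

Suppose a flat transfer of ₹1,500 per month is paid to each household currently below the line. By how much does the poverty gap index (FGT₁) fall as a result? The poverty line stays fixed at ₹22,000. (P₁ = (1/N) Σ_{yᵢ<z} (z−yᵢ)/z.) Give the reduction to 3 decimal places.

0.043

Before: below the line — 16×₹13,500, 30×₹15,000, 6×₹17,500; poverty gap index (FGT₁) = 0.20676.
After the ₹1,500 transfer: below the line — 16×₹15,000, 30×₹16,500, 6×₹19,000; poverty gap index (FGT₁) = 0.16353.
Reduction = 0.20676 − 0.16353 = 0.043.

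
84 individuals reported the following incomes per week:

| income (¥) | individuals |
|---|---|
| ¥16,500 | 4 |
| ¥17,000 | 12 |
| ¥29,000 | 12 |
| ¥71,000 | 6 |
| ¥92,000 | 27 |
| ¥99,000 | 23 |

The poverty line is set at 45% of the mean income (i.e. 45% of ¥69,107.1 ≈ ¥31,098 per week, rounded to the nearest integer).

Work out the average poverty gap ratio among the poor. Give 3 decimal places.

0.290

Below z: 4×¥16,500, 12×¥17,000, 12×¥29,000 (q = 28 of N = 84).
Relative gaps: 0.4694 (×4), 0.4533 (×12), 0.0675 (×12); sum = 8.127339.
I averages over the q = 28 poor units only: 8.127339 / 28 = 0.290.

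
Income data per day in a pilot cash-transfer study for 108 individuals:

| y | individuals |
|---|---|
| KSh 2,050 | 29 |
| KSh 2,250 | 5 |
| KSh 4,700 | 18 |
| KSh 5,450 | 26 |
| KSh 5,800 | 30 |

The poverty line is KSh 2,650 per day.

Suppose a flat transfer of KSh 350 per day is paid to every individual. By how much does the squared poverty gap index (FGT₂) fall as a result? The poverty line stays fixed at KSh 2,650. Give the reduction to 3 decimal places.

Before: below the line — 29×KSh 2,050, 5×KSh 2,250; squared poverty gap index (FGT₂) = 0.01482.
After the KSh 350 transfer: below the line — 29×KSh 2,400, 5×KSh 2,600; squared poverty gap index (FGT₂) = 0.00241.
Reduction = 0.01482 − 0.00241 = 0.012.

0.012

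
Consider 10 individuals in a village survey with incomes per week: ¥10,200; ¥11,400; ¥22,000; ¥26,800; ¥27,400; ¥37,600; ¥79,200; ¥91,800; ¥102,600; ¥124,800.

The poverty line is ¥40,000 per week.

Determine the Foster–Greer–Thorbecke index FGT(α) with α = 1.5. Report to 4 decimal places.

Incomes under z: ¥10,200, ¥11,400, ¥22,000, ¥26,800, ¥27,400, ¥37,600 (q = 6 of N = 10).
Normalized shortfalls: (40000−10200)/40000 = 0.7450; (40000−11400)/40000 = 0.7150; (40000−22000)/40000 = 0.4500; (40000−26800)/40000 = 0.3300; (40000−27400)/40000 = 0.3150; (40000−37600)/40000 = 0.0600.
Raised to α = 1.5: 0.64303; 0.60459; 0.30187; 0.18957; 0.17679; 0.01470.
Sum = 1.930552; FGT(1.5) = 1.930552 / 10 = 0.1931.

0.1931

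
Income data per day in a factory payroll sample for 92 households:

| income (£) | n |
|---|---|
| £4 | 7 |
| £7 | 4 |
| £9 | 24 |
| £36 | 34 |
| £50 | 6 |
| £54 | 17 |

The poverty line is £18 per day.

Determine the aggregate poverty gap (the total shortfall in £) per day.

£358

Incomes under z: 7×£4, 4×£7, 24×£9 (q = 35 of N = 92).
Individual gaps: 7×(18−4) = 98; 4×(18−7) = 44; 24×(18−9) = 216.
Aggregate gap = £358.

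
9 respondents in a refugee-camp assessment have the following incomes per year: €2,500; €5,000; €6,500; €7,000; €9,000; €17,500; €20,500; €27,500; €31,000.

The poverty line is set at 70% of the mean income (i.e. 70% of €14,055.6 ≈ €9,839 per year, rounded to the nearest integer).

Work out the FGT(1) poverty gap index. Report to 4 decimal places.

Below the line: €2,500, €5,000, €6,500, €7,000, €9,000 (q = 5 of N = 9).
Normalized shortfalls: (9839−2500)/9839 = 0.7459; (9839−5000)/9839 = 0.4918; (9839−6500)/9839 = 0.3394; (9839−7000)/9839 = 0.2885; (9839−9000)/9839 = 0.0853.
Σ = 1.950910. Dividing by the full population N = 9 gives P₁ = 0.2168.

0.2168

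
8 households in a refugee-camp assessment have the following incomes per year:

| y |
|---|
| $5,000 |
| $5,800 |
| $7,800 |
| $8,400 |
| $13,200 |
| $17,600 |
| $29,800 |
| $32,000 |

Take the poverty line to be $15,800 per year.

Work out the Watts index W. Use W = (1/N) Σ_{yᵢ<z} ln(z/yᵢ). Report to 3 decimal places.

0.459

Below the line: $5,000, $5,800, $7,800, $8,400, $13,200 (q = 5 of N = 8).
Log gaps: ln(15800/5000) = 1.1506; ln(15800/5800) = 1.0022; ln(15800/7800) = 0.7059; ln(15800/8400) = 0.6318; ln(15800/13200) = 0.1798.
W = 3.670182 / 8 = 0.459.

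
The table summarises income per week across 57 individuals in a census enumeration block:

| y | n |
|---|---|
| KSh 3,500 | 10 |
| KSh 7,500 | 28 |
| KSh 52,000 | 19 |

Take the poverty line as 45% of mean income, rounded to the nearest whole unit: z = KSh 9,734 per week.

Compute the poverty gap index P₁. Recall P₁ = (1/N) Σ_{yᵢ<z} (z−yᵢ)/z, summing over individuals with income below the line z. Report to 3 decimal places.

0.225

Incomes under z: 10×KSh 3,500, 28×KSh 7,500 (q = 38 of N = 57).
Relative gaps: (9734−3500)/9734 = 0.6404 (×10); (9734−7500)/9734 = 0.2295 (×28).
Sum of shortfalls = 12.830491; P₁ averages over all N: 12.830491 / 57 = 0.225.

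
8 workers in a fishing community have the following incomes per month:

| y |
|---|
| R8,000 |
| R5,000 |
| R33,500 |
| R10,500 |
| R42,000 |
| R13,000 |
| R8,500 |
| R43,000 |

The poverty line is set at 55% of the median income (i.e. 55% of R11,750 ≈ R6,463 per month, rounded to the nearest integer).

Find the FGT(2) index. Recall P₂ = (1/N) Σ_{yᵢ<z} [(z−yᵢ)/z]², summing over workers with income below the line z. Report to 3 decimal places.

0.006

Below the line: R5,000 (q = 1 of N = 8).
Normalized shortfalls: (6463−5000)/6463 = 0.2264.
Squared: 0.0512.
Sum = 0.051241; P₂ = 0.051241 / 8 = 0.006.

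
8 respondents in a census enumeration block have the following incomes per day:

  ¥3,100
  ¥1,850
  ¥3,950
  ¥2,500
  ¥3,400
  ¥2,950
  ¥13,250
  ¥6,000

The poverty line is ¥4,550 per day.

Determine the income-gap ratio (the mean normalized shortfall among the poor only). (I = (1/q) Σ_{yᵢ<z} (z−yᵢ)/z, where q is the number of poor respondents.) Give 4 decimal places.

0.3498

Incomes under z: ¥1,850, ¥2,500, ¥2,950, ¥3,100, ¥3,400, ¥3,950 (q = 6 of N = 8).
Shortfall ratios (z−y)/z: 0.5934, 0.4505, 0.3516, 0.3187, 0.2527, 0.1319; sum = 2.098901.
I averages over the q = 6 poor units only: 2.098901 / 6 = 0.3498.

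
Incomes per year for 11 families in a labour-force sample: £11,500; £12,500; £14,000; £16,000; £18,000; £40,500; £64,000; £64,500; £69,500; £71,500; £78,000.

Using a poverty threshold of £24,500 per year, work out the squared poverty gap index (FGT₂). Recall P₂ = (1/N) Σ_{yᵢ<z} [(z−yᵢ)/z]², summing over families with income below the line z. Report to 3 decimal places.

Below z: £11,500, £12,500, £14,000, £16,000, £18,000 (q = 5 of N = 11).
Shortfall ratios: (24500−11500)/24500 = 0.5306; (24500−12500)/24500 = 0.4898; (24500−14000)/24500 = 0.4286; (24500−16000)/24500 = 0.3469; (24500−18000)/24500 = 0.2653.
Squared: 0.2815; 0.2399; 0.1837; 0.1204; 0.0704.
Sum = 0.895877; P₂ = 0.895877 / 11 = 0.081.

0.081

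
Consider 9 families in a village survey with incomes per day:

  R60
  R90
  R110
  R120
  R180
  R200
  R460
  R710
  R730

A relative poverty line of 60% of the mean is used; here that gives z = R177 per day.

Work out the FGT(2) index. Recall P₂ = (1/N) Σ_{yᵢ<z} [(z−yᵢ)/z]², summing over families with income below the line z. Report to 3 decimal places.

Poor units: R60, R90, R110, R120 (q = 4 of N = 9).
Shortfall ratios: (177−60)/177 = 0.6610; (177−90)/177 = 0.4915; (177−110)/177 = 0.3785; (177−120)/177 = 0.3220.
Squared: 0.4369; 0.2416; 0.1433; 0.1037.
Sum = 0.925532; P₂ = 0.925532 / 9 = 0.103.

0.103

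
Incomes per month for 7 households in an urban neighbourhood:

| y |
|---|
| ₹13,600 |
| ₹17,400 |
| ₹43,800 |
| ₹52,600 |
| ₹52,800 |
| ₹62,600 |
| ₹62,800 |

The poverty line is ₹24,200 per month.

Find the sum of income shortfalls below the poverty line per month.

Poor units: ₹13,600, ₹17,400 (q = 2 of N = 7).
Individual gaps: 24200−13600 = 10600; 24200−17400 = 6800.
Aggregate gap = ₹17,400.

₹17,400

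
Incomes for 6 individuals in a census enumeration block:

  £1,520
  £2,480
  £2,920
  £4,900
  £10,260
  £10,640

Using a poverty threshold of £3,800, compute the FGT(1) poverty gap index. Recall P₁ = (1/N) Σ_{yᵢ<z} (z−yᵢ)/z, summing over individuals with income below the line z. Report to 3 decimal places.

Incomes under z: £1,520, £2,480, £2,920 (q = 3 of N = 6).
Relative gaps: (3800−1520)/3800 = 0.6000; (3800−2480)/3800 = 0.3474; (3800−2920)/3800 = 0.2316.
Sum of shortfalls = 1.178947; P₁ averages over all N: 1.178947 / 6 = 0.196.

0.196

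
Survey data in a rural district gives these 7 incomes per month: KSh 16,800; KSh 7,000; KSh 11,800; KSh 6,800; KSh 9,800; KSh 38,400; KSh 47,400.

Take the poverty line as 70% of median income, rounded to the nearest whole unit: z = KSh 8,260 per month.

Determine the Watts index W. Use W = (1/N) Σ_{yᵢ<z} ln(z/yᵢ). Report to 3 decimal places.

Below z: KSh 6,800, KSh 7,000 (q = 2 of N = 7).
Log shortfalls: ln(8260/6800) = 0.1945; ln(8260/7000) = 0.1655.
W = 0.360016 / 7 = 0.051.

0.051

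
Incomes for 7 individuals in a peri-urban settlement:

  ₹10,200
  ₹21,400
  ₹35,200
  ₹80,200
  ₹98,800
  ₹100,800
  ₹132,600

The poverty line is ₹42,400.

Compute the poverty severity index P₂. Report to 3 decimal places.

0.122

Incomes under z: ₹10,200, ₹21,400, ₹35,200 (q = 3 of N = 7).
Gap ratios (z−y)/z: (42400−10200)/42400 = 0.7594; (42400−21400)/42400 = 0.4953; (42400−35200)/42400 = 0.1698.
Squared: 0.5767; 0.2453; 0.0288.
Sum = 0.850881; P₂ = 0.850881 / 7 = 0.122.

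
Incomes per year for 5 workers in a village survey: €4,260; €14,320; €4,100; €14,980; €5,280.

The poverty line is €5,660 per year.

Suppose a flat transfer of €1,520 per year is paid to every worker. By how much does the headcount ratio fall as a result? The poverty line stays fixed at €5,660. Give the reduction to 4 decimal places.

Before: below the line — €4,100, €4,260, €5,280; headcount ratio = 0.600000.
After the €1,520 transfer: below the line — €5,620; headcount ratio = 0.200000.
Reduction = 0.600000 − 0.200000 = 0.4000.

0.4000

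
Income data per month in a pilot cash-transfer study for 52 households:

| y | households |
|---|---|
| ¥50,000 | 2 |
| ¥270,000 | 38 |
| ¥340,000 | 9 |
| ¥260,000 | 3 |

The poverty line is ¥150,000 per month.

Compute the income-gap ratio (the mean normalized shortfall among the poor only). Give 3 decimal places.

Incomes under z: 2×¥50,000 (q = 2 of N = 52).
Shortfall ratios (z−y)/z: 0.6667 (×2); sum = 1.333333.
The income-gap ratio divides by q (the poor only): 1.333333 / 2 = 0.667.

0.667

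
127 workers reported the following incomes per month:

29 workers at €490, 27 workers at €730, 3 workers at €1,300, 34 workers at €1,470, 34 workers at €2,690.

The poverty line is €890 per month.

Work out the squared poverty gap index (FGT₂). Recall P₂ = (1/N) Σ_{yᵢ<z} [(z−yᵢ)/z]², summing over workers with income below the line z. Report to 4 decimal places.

Poor units: 29×€490, 27×€730 (q = 56 of N = 127).
Gap ratios (z−y)/z: (890−490)/890 = 0.4494 (×29); (890−730)/890 = 0.1798 (×27).
Squared: 0.2020 (×29); 0.0323 (×27).
Sum = 6.730463; P₂ = 6.730463 / 127 = 0.0530.

0.0530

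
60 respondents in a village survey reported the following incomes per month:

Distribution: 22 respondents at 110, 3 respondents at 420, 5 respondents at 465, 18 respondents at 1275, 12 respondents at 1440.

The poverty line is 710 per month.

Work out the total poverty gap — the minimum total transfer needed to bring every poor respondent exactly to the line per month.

15295

Below z: 22×110, 3×420, 5×465 (q = 30 of N = 60).
Individual gaps: 22×(710−110) = 13200; 3×(710−420) = 870; 5×(710−465) = 1225.
Aggregate gap = 15295.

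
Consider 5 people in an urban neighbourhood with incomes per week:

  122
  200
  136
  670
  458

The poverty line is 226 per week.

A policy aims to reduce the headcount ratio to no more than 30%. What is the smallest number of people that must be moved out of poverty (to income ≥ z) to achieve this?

2

Currently q = 3 of N = 5 are below the line (H = 0.600).
A headcount ratio of at most 30% allows at most ⌊0.30 × 5⌋ = 1 poor people.
So at least 3 − 1 = 2 must be lifted.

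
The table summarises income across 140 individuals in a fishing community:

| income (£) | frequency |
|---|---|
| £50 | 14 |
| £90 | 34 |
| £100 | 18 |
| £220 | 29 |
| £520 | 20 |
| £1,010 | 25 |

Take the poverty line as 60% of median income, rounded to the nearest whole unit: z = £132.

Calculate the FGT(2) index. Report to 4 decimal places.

Below the line: 14×£50, 34×£90, 18×£100 (q = 66 of N = 140).
Relative gaps: (132−50)/132 = 0.6212 (×14); (132−90)/132 = 0.3182 (×34); (132−100)/132 = 0.2424 (×18).
Squared: 0.3859 (×14); 0.1012 (×34); 0.0588 (×18).
Sum = 9.902663; P₂ = 9.902663 / 140 = 0.0707.

0.0707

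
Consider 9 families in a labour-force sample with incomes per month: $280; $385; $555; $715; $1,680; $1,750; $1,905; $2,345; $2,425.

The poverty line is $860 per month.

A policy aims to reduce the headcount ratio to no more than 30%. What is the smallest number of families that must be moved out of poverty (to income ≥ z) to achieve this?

2

4 of the 9 families are poor, so H = 4/9 = 0.444.
A headcount ratio of at most 30% allows at most ⌊0.30 × 9⌋ = 2 poor families.
So at least 4 − 2 = 2 must be lifted.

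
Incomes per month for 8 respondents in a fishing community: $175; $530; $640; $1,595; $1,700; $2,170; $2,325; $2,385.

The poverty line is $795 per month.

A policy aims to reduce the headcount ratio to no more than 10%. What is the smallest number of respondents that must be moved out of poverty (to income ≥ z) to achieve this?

Currently q = 3 of N = 8 are below the line (H = 0.375).
A headcount ratio of at most 10% allows at most ⌊0.10 × 8⌋ = 0 poor respondents.
So at least 3 − 0 = 3 must be lifted.

3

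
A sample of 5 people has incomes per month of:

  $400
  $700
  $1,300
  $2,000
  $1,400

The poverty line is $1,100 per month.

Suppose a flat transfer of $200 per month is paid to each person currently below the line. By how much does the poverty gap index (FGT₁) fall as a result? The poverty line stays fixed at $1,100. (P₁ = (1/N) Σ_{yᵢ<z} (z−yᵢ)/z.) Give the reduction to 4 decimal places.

Before: below the line — $400, $700; poverty gap index (FGT₁) = 0.200000.
After the $200 transfer: below the line — $600, $900; poverty gap index (FGT₁) = 0.127273.
Reduction = 0.200000 − 0.127273 = 0.0727.

0.0727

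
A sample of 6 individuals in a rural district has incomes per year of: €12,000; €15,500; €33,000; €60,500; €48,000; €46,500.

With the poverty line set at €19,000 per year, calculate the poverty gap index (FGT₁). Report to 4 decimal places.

0.0921

Poor units: €12,000, €15,500 (q = 2 of N = 6).
Normalized shortfalls: (19000−12000)/19000 = 0.3684; (19000−15500)/19000 = 0.1842.
Sum of shortfalls = 0.552632; P₁ averages over all N: 0.552632 / 6 = 0.0921.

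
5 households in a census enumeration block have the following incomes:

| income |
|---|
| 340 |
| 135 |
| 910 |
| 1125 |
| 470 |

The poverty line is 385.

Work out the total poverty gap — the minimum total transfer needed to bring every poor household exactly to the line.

295

Poor units: 135, 340 (q = 2 of N = 5).
Individual gaps: 385−135 = 250; 385−340 = 45.
Aggregate gap = 295.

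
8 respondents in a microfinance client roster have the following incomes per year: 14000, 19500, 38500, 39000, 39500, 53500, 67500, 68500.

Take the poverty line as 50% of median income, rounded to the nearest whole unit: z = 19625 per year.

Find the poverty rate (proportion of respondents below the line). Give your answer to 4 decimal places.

2 of the 8 respondents have income below 19625.
H = 2/8 = 0.2500.

0.2500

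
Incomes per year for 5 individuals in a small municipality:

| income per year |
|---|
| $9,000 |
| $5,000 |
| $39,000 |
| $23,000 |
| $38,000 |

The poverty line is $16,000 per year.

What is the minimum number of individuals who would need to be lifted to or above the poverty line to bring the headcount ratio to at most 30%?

Currently q = 2 of N = 5 are below the line (H = 0.400).
A headcount ratio of at most 30% allows at most ⌊0.30 × 5⌋ = 1 poor individuals.
So at least 2 − 1 = 1 must be lifted.

1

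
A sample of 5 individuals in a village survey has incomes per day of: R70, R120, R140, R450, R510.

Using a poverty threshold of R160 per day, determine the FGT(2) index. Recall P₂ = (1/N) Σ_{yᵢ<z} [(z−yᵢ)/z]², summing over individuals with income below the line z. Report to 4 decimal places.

Poor units: R70, R120, R140 (q = 3 of N = 5).
Gap ratios (z−y)/z: (160−70)/160 = 0.5625; (160−120)/160 = 0.2500; (160−140)/160 = 0.1250.
Squared: 0.3164; 0.0625; 0.0156.
Sum = 0.394531; P₂ = 0.394531 / 5 = 0.0789.

0.0789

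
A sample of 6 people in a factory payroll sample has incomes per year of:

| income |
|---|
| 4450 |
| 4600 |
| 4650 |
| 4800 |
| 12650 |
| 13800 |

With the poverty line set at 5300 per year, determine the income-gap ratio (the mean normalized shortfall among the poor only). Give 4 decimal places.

0.1274

Incomes under z: 4450, 4600, 4650, 4800 (q = 4 of N = 6).
Relative gaps: 0.1604, 0.1321, 0.1226, 0.0943; sum = 0.509434.
The income-gap ratio divides by q (the poor only): 0.509434 / 4 = 0.1274.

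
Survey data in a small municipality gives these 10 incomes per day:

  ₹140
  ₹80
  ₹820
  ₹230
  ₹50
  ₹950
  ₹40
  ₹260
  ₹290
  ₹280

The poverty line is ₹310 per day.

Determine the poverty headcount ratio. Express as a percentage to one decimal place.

80.0%

8 of the 10 individuals have income below ₹310.
H = 8/10 = 80.0%.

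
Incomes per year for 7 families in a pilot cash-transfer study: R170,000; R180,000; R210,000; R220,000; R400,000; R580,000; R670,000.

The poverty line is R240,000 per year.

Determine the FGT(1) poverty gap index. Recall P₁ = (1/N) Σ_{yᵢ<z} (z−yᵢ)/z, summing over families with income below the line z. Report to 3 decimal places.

Incomes under z: R170,000, R180,000, R210,000, R220,000 (q = 4 of N = 7).
Relative gaps: (240000−170000)/240000 = 0.2917; (240000−180000)/240000 = 0.2500; (240000−210000)/240000 = 0.1250; (240000−220000)/240000 = 0.0833.
Σ = 0.750000. Dividing by the full population N = 7 gives P₁ = 0.107.

0.107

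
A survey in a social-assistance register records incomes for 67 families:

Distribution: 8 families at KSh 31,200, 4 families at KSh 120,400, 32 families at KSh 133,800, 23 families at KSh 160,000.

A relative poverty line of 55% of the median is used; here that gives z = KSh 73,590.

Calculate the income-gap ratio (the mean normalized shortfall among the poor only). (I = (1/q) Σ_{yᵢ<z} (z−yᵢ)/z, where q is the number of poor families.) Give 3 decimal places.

Below z: 8×KSh 31,200 (q = 8 of N = 67).
Shortfall ratios (z−y)/z: 0.5760 (×8); sum = 4.608235.
The income-gap ratio divides by q (the poor only): 4.608235 / 8 = 0.576.

0.576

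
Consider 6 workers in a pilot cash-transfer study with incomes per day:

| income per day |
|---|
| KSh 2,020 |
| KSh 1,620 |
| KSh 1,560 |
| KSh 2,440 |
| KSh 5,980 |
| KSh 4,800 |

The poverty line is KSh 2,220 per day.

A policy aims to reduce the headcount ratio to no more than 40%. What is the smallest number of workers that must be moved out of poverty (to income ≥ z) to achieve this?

1

3 of the 6 workers are poor, so H = 3/6 = 0.500.
A headcount ratio of at most 40% allows at most ⌊0.40 × 6⌋ = 2 poor workers.
So at least 3 − 2 = 1 must be lifted.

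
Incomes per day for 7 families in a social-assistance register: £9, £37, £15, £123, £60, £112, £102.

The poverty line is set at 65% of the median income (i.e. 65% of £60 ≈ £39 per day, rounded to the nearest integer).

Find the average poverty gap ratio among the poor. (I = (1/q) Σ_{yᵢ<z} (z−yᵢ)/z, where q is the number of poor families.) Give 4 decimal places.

Poor units: £9, £15, £37 (q = 3 of N = 7).
Relative gaps: 0.7692, 0.6154, 0.0513; sum = 1.435897.
I averages over the q = 3 poor units only: 1.435897 / 3 = 0.4786.

0.4786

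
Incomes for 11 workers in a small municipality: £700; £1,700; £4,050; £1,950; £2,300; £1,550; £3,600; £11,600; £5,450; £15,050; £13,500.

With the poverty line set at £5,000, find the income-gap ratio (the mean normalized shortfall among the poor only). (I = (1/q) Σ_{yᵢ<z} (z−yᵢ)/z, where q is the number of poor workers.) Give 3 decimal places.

0.547

Below z: £700, £1,550, £1,700, £1,950, £2,300, £3,600, £4,050 (q = 7 of N = 11).
Relative gaps: 0.8600, 0.6900, 0.6600, 0.6100, 0.5400, 0.2800, 0.1900; sum = 3.830000.
The income-gap ratio divides by q (the poor only): 3.830000 / 7 = 0.547.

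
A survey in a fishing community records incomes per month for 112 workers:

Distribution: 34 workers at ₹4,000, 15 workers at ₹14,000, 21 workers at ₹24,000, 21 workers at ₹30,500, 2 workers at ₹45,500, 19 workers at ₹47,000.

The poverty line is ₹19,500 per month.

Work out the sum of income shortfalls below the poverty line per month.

₹609,500

Incomes under z: 34×₹4,000, 15×₹14,000 (q = 49 of N = 112).
Individual gaps: 34×(19500−4000) = 527000; 15×(19500−14000) = 82500.
Aggregate gap = ₹609,500.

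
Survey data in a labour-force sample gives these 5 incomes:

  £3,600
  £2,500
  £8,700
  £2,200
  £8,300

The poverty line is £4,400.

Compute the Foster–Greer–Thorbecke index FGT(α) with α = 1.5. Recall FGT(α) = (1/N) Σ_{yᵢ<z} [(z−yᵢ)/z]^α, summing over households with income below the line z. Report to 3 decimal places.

0.143

Incomes under z: £2,200, £2,500, £3,600 (q = 3 of N = 5).
Normalized shortfalls: (4400−2200)/4400 = 0.5000; (4400−2500)/4400 = 0.4318; (4400−3600)/4400 = 0.1818.
Raised to α = 1.5: 0.35355; 0.28376; 0.07753.
Sum = 0.714841; FGT(1.5) = 0.714841 / 5 = 0.143.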